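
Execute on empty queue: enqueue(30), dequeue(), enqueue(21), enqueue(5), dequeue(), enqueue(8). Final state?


enqueue(30) -> [30]
dequeue() returns 30 -> []
enqueue(21) -> [21]
enqueue(5) -> [21, 5]
dequeue() returns 21 -> [5]
enqueue(8) -> [5, 8]
Final queue (front to back): [5, 8]


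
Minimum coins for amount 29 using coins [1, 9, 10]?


dp[0]=0; dp[i]=1+min(dp[i-c] for c in coins)
...dp[24]=6, dp[25]=7, dp[26]=8, dp[27]=3, dp[28]=3, dp[29]=3
Minimum coins for 29 = 3


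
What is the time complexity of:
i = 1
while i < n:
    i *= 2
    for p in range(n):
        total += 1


Per nesting level: O(log n) * O(n) = O(n log n)
Complexity: O(n log n)


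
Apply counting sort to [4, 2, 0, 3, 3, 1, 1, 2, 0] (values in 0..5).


Count array: [2, 2, 2, 2, 1, 0]
Reconstruct: [0, 0, 1, 1, 2, 2, 3, 3, 4]


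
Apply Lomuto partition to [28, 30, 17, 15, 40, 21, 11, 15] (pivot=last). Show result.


Elements <= 15 go left of pivot.
Result: [15, 11, 15, 28, 40, 21, 30, 17], pivot at index 2


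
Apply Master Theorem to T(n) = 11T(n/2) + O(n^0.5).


a=11, b=2, c=0.5. log_2(11)=3.459 > c=0.5. Case 1: O(n^log_b(a)) = O(n^3.459)
Complexity: O(n^3.459)


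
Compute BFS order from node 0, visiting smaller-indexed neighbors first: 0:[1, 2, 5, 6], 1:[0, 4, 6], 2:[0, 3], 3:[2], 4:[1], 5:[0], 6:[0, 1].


BFS queue: start with [0]
Visit order: [0, 1, 2, 5, 6, 4, 3]


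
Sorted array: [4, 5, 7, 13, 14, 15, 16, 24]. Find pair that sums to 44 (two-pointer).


Two pointers: lo=0, hi=7
No pair sums to 44


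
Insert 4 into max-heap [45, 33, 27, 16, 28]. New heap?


Append 4: [45, 33, 27, 16, 28, 4]
Bubble up: no swaps needed
Result: [45, 33, 27, 16, 28, 4]


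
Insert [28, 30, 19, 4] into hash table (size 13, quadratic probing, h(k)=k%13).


Insertions: 28->slot 2; 30->slot 4; 19->slot 6; 4->slot 5
Table: [None, None, 28, None, 30, 4, 19, None, None, None, None, None, None]


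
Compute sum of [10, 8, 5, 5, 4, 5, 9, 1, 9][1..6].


Prefix sums: [0, 10, 18, 23, 28, 32, 37, 46, 47, 56]
Sum[1..6] = prefix[7] - prefix[1] = 46 - 10 = 36


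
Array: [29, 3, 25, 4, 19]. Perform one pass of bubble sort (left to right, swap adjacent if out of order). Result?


After one pass: [3, 25, 4, 19, 29]


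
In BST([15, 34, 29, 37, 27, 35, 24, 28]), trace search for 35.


BST root = 15
Search for 35: compare at each node
Path: [15, 34, 37, 35]


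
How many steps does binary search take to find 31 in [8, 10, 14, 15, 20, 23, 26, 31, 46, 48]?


Search for 31:
[0,9] mid=4 arr[4]=20
[5,9] mid=7 arr[7]=31
Total: 2 comparisons


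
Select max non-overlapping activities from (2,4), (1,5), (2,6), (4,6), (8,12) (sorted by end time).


Greedy: pick earliest-ending, then skip overlaps.
Selected (3 activities): [(2, 4), (4, 6), (8, 12)]


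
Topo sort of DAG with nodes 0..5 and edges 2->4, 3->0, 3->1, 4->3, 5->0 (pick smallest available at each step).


Kahn's algorithm, process smallest node first
Order: [2, 4, 3, 1, 5, 0]


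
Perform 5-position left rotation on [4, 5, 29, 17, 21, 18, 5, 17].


Left rotate by 5: [18, 5, 17, 4, 5, 29, 17, 21]


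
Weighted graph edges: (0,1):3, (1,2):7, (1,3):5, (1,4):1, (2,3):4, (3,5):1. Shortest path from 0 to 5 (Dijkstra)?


Dijkstra from 0:
Distances: {0: 0, 1: 3, 2: 10, 3: 8, 4: 4, 5: 9}
Shortest distance to 5 = 9, path = [0, 1, 3, 5]


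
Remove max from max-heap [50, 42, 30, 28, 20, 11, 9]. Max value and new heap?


Max = 50
Replace root with last, heapify down
Resulting heap: [42, 28, 30, 9, 20, 11]


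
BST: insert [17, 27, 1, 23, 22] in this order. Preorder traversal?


Root = 17; build tree by BST insertion.
Preorder traversal: [17, 1, 27, 23, 22]


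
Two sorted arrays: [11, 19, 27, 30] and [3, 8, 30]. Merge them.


Compare heads, take smaller each step.
Merged: [3, 8, 11, 19, 27, 30, 30]


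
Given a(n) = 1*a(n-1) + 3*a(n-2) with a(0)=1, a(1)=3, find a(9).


Build bottom-up:
...a(7)=411, a(8)=942, a(9)=1*942+3*411=2175


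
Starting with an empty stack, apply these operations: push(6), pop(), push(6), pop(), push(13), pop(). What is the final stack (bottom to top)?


push(6) -> [6]
pop() returns 6 -> []
push(6) -> [6]
pop() returns 6 -> []
push(13) -> [13]
pop() returns 13 -> []
Final stack (bottom to top): []


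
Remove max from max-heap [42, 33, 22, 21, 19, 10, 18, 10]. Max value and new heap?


Max = 42
Replace root with last, heapify down
Resulting heap: [33, 21, 22, 10, 19, 10, 18]


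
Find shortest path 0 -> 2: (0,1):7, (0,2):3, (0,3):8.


Dijkstra from 0:
Distances: {0: 0, 1: 7, 2: 3, 3: 8}
Shortest distance to 2 = 3, path = [0, 2]


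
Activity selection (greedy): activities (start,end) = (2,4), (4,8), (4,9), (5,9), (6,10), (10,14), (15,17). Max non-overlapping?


Greedy: pick earliest-ending, then skip overlaps.
Selected (4 activities): [(2, 4), (4, 8), (10, 14), (15, 17)]


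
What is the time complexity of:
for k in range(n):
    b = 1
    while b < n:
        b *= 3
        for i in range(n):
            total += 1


Per nesting level: O(n) * O(log n) * O(n) = O(n^2 log n)
Complexity: O(n^2 log n)


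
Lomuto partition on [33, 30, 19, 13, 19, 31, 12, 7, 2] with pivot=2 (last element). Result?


Elements <= 2 go left of pivot.
Result: [2, 30, 19, 13, 19, 31, 12, 7, 33], pivot at index 0


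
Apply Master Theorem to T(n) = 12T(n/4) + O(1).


a=12, b=4, c=0. log_4(12)=1.792 > c=0. Case 1: O(n^log_b(a)) = O(n^1.792)
Complexity: O(n^1.792)


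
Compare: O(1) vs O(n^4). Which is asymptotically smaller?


constant grows slower than quartic
O(1) is asymptotically smaller; O(n^4) grows faster


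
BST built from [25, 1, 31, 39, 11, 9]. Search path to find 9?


BST root = 25
Search for 9: compare at each node
Path: [25, 1, 11, 9]


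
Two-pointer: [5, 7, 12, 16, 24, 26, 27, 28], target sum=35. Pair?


Two pointers: lo=0, hi=7
Found pair: (7, 28) summing to 35


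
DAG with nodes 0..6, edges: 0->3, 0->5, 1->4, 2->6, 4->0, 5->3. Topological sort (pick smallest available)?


Kahn's algorithm, process smallest node first
Order: [1, 2, 4, 0, 5, 3, 6]


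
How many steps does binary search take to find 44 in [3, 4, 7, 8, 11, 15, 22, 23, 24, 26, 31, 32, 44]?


Search for 44:
[0,12] mid=6 arr[6]=22
[7,12] mid=9 arr[9]=26
[10,12] mid=11 arr[11]=32
[12,12] mid=12 arr[12]=44
Total: 4 comparisons


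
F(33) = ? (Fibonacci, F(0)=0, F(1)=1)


F(n)=F(n-1)+F(n-2)
...F(31)=1346269, F(32)=2178309, F(33)=3524578


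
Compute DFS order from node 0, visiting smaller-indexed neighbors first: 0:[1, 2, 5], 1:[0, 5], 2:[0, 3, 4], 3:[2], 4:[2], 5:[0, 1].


DFS stack-based: start with [0]
Visit order: [0, 1, 5, 2, 3, 4]


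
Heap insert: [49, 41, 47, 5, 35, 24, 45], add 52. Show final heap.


Append 52: [49, 41, 47, 5, 35, 24, 45, 52]
Bubble up: swap idx 7(52) with idx 3(5); swap idx 3(52) with idx 1(41); swap idx 1(52) with idx 0(49)
Result: [52, 49, 47, 41, 35, 24, 45, 5]


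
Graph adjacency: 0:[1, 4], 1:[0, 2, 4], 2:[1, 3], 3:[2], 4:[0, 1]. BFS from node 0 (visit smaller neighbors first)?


BFS queue: start with [0]
Visit order: [0, 1, 4, 2, 3]


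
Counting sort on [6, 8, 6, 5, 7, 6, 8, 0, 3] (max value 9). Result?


Count array: [1, 0, 0, 1, 0, 1, 3, 1, 2, 0]
Reconstruct: [0, 3, 5, 6, 6, 6, 7, 8, 8]


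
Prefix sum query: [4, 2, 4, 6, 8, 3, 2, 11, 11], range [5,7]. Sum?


Prefix sums: [0, 4, 6, 10, 16, 24, 27, 29, 40, 51]
Sum[5..7] = prefix[8] - prefix[5] = 40 - 24 = 16


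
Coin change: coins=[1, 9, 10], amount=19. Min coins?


dp[0]=0; dp[i]=1+min(dp[i-c] for c in coins)
...dp[14]=5, dp[15]=6, dp[16]=7, dp[17]=8, dp[18]=2, dp[19]=2
Minimum coins for 19 = 2


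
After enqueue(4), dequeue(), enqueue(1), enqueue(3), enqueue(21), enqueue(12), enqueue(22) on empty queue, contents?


enqueue(4) -> [4]
dequeue() returns 4 -> []
enqueue(1) -> [1]
enqueue(3) -> [1, 3]
enqueue(21) -> [1, 3, 21]
enqueue(12) -> [1, 3, 21, 12]
enqueue(22) -> [1, 3, 21, 12, 22]
Final queue (front to back): [1, 3, 21, 12, 22]


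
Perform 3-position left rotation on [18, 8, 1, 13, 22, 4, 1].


Left rotate by 3: [13, 22, 4, 1, 18, 8, 1]


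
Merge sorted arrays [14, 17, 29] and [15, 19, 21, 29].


Compare heads, take smaller each step.
Merged: [14, 15, 17, 19, 21, 29, 29]


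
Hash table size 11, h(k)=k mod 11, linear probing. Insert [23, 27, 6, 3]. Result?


Insertions: 23->slot 1; 27->slot 5; 6->slot 6; 3->slot 3
Table: [None, 23, None, 3, None, 27, 6, None, None, None, None]


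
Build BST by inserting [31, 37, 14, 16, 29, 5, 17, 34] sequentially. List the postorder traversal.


Root = 31; build tree by BST insertion.
Postorder traversal: [5, 17, 29, 16, 14, 34, 37, 31]


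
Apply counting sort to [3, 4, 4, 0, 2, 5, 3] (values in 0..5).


Count array: [1, 0, 1, 2, 2, 1]
Reconstruct: [0, 2, 3, 3, 4, 4, 5]


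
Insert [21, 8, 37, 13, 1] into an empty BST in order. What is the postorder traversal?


Root = 21; build tree by BST insertion.
Postorder traversal: [1, 13, 8, 37, 21]


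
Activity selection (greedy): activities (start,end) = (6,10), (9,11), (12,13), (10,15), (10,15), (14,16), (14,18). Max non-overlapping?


Greedy: pick earliest-ending, then skip overlaps.
Selected (3 activities): [(6, 10), (12, 13), (14, 16)]


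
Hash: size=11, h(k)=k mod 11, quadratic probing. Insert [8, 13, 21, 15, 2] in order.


Insertions: 8->slot 8; 13->slot 2; 21->slot 10; 15->slot 4; 2->slot 3
Table: [None, None, 13, 2, 15, None, None, None, 8, None, 21]


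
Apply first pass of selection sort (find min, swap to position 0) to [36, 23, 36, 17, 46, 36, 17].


After one pass: [17, 23, 36, 36, 46, 36, 17]


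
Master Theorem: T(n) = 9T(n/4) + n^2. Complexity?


a=9, b=4, c=2. log_4(9)=1.585 < c=2. Case 3: O(n^c) = O(n^2)
Complexity: O(n^2)


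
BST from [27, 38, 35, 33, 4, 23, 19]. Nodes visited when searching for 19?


BST root = 27
Search for 19: compare at each node
Path: [27, 4, 23, 19]


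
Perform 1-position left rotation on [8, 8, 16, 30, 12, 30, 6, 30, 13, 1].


Left rotate by 1: [8, 16, 30, 12, 30, 6, 30, 13, 1, 8]


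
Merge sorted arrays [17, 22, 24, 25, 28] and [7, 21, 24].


Compare heads, take smaller each step.
Merged: [7, 17, 21, 22, 24, 24, 25, 28]


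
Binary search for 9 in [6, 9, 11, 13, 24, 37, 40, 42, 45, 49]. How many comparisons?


Search for 9:
[0,9] mid=4 arr[4]=24
[0,3] mid=1 arr[1]=9
Total: 2 comparisons


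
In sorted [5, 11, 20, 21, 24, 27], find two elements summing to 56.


Two pointers: lo=0, hi=5
No pair sums to 56


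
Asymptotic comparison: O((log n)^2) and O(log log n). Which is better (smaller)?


double-logarithmic grows slower than polylogarithmic
O(log log n) is asymptotically smaller; O((log n)^2) grows faster


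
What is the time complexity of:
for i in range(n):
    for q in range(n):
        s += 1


Per nesting level: O(n) * O(n) = O(n^2)
Complexity: O(n^2)


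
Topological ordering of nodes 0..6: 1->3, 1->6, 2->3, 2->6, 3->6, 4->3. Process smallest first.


Kahn's algorithm, process smallest node first
Order: [0, 1, 2, 4, 3, 5, 6]


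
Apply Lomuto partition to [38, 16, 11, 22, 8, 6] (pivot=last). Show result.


Elements <= 6 go left of pivot.
Result: [6, 16, 11, 22, 8, 38], pivot at index 0


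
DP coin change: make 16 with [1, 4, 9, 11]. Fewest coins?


dp[0]=0; dp[i]=1+min(dp[i-c] for c in coins)
...dp[11]=1, dp[12]=2, dp[13]=2, dp[14]=3, dp[15]=2, dp[16]=3
Minimum coins for 16 = 3


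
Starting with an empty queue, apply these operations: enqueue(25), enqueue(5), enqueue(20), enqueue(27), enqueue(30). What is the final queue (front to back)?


enqueue(25) -> [25]
enqueue(5) -> [25, 5]
enqueue(20) -> [25, 5, 20]
enqueue(27) -> [25, 5, 20, 27]
enqueue(30) -> [25, 5, 20, 27, 30]
Final queue (front to back): [25, 5, 20, 27, 30]


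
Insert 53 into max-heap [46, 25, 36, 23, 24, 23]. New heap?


Append 53: [46, 25, 36, 23, 24, 23, 53]
Bubble up: swap idx 6(53) with idx 2(36); swap idx 2(53) with idx 0(46)
Result: [53, 25, 46, 23, 24, 23, 36]


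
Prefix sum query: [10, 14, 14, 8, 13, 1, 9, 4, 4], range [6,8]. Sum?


Prefix sums: [0, 10, 24, 38, 46, 59, 60, 69, 73, 77]
Sum[6..8] = prefix[9] - prefix[6] = 77 - 60 = 17


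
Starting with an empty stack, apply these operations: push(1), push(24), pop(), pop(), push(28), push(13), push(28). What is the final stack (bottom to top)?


push(1) -> [1]
push(24) -> [1, 24]
pop() returns 24 -> [1]
pop() returns 1 -> []
push(28) -> [28]
push(13) -> [28, 13]
push(28) -> [28, 13, 28]
Final stack (bottom to top): [28, 13, 28]


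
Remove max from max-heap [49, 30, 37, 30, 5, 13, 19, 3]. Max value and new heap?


Max = 49
Replace root with last, heapify down
Resulting heap: [37, 30, 19, 30, 5, 13, 3]


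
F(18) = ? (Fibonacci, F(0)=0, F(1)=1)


F(n)=F(n-1)+F(n-2)
...F(16)=987, F(17)=1597, F(18)=2584


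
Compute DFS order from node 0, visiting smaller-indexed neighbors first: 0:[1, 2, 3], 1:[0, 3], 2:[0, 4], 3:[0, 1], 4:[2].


DFS stack-based: start with [0]
Visit order: [0, 1, 3, 2, 4]


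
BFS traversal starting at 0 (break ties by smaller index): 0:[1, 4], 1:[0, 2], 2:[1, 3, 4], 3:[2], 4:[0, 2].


BFS queue: start with [0]
Visit order: [0, 1, 4, 2, 3]


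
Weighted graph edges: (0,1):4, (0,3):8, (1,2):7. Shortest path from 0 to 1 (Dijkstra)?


Dijkstra from 0:
Distances: {0: 0, 1: 4, 2: 11, 3: 8}
Shortest distance to 1 = 4, path = [0, 1]


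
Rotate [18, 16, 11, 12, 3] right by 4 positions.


Right rotate by 4: [16, 11, 12, 3, 18]


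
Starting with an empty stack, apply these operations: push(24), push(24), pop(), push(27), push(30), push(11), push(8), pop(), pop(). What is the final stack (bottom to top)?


push(24) -> [24]
push(24) -> [24, 24]
pop() returns 24 -> [24]
push(27) -> [24, 27]
push(30) -> [24, 27, 30]
push(11) -> [24, 27, 30, 11]
push(8) -> [24, 27, 30, 11, 8]
pop() returns 8 -> [24, 27, 30, 11]
pop() returns 11 -> [24, 27, 30]
Final stack (bottom to top): [24, 27, 30]


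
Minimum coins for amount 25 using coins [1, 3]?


dp[0]=0; dp[i]=1+min(dp[i-c] for c in coins)
...dp[20]=8, dp[21]=7, dp[22]=8, dp[23]=9, dp[24]=8, dp[25]=9
Minimum coins for 25 = 9


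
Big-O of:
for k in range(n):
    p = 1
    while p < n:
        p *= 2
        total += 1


Per nesting level: O(n) * O(log n) = O(n log n)
Complexity: O(n log n)


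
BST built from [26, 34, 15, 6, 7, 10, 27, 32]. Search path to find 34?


BST root = 26
Search for 34: compare at each node
Path: [26, 34]


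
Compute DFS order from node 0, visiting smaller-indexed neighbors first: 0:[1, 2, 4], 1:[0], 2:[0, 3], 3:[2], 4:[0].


DFS stack-based: start with [0]
Visit order: [0, 1, 2, 3, 4]


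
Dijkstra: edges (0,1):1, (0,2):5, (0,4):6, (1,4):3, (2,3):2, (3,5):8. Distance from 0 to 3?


Dijkstra from 0:
Distances: {0: 0, 1: 1, 2: 5, 3: 7, 4: 4, 5: 15}
Shortest distance to 3 = 7, path = [0, 2, 3]


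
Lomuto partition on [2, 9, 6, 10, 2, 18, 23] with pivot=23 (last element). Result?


Elements <= 23 go left of pivot.
Result: [2, 9, 6, 10, 2, 18, 23], pivot at index 6


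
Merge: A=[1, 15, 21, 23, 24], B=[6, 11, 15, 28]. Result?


Compare heads, take smaller each step.
Merged: [1, 6, 11, 15, 15, 21, 23, 24, 28]


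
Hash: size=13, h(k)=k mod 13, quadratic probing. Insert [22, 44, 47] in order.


Insertions: 22->slot 9; 44->slot 5; 47->slot 8
Table: [None, None, None, None, None, 44, None, None, 47, 22, None, None, None]


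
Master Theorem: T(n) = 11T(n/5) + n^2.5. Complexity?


a=11, b=5, c=2.5. log_5(11)=1.490 < c=2.5. Case 3: O(n^c) = O(n^2.500)
Complexity: O(n^2.500)


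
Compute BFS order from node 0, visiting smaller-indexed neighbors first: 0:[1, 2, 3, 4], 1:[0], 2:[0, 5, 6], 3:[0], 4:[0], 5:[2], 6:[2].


BFS queue: start with [0]
Visit order: [0, 1, 2, 3, 4, 5, 6]


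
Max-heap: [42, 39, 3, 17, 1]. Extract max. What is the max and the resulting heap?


Max = 42
Replace root with last, heapify down
Resulting heap: [39, 17, 3, 1]


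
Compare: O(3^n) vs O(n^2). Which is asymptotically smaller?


quadratic grows slower than exponential (base 3)
O(n^2) is asymptotically smaller; O(3^n) grows faster


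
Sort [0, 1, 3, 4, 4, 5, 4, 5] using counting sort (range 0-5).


Count array: [1, 1, 0, 1, 3, 2]
Reconstruct: [0, 1, 3, 4, 4, 4, 5, 5]


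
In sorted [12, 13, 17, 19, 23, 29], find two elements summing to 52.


Two pointers: lo=0, hi=5
Found pair: (23, 29) summing to 52


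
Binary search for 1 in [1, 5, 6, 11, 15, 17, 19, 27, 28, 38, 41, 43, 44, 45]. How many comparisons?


Search for 1:
[0,13] mid=6 arr[6]=19
[0,5] mid=2 arr[2]=6
[0,1] mid=0 arr[0]=1
Total: 3 comparisons


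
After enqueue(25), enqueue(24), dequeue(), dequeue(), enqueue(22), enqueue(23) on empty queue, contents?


enqueue(25) -> [25]
enqueue(24) -> [25, 24]
dequeue() returns 25 -> [24]
dequeue() returns 24 -> []
enqueue(22) -> [22]
enqueue(23) -> [22, 23]
Final queue (front to back): [22, 23]


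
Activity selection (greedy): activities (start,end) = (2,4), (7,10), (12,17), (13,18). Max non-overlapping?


Greedy: pick earliest-ending, then skip overlaps.
Selected (3 activities): [(2, 4), (7, 10), (12, 17)]


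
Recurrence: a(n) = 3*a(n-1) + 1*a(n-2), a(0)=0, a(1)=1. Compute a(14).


Build bottom-up:
...a(12)=467280, a(13)=1543321, a(14)=3*1543321+1*467280=5097243


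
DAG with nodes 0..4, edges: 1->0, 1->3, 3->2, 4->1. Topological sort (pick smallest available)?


Kahn's algorithm, process smallest node first
Order: [4, 1, 0, 3, 2]


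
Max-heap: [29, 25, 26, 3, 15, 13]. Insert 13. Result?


Append 13: [29, 25, 26, 3, 15, 13, 13]
Bubble up: no swaps needed
Result: [29, 25, 26, 3, 15, 13, 13]


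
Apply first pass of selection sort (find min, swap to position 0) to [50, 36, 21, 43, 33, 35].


After one pass: [21, 36, 50, 43, 33, 35]


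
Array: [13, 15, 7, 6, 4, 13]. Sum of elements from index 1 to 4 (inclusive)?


Prefix sums: [0, 13, 28, 35, 41, 45, 58]
Sum[1..4] = prefix[5] - prefix[1] = 45 - 13 = 32


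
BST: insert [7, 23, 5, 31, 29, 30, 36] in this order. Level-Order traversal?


Root = 7; build tree by BST insertion.
Level-Order traversal: [7, 5, 23, 31, 29, 36, 30]


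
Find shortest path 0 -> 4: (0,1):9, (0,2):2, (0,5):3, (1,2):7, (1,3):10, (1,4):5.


Dijkstra from 0:
Distances: {0: 0, 1: 9, 2: 2, 3: 19, 4: 14, 5: 3}
Shortest distance to 4 = 14, path = [0, 1, 4]


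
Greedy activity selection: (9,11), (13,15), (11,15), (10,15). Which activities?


Greedy: pick earliest-ending, then skip overlaps.
Selected (2 activities): [(9, 11), (13, 15)]


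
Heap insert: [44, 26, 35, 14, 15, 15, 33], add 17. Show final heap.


Append 17: [44, 26, 35, 14, 15, 15, 33, 17]
Bubble up: swap idx 7(17) with idx 3(14)
Result: [44, 26, 35, 17, 15, 15, 33, 14]


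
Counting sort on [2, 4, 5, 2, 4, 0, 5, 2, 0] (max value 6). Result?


Count array: [2, 0, 3, 0, 2, 2, 0]
Reconstruct: [0, 0, 2, 2, 2, 4, 4, 5, 5]


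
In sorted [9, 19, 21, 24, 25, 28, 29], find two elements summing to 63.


Two pointers: lo=0, hi=6
No pair sums to 63


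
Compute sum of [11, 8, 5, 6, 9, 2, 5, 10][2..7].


Prefix sums: [0, 11, 19, 24, 30, 39, 41, 46, 56]
Sum[2..7] = prefix[8] - prefix[2] = 56 - 19 = 37


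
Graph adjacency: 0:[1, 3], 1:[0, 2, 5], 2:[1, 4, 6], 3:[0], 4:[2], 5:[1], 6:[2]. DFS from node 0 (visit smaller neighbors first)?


DFS stack-based: start with [0]
Visit order: [0, 1, 2, 4, 6, 5, 3]


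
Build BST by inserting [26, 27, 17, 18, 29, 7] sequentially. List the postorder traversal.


Root = 26; build tree by BST insertion.
Postorder traversal: [7, 18, 17, 29, 27, 26]


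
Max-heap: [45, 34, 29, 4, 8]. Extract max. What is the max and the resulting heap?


Max = 45
Replace root with last, heapify down
Resulting heap: [34, 8, 29, 4]


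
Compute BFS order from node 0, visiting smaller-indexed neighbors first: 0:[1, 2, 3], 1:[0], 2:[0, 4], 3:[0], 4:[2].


BFS queue: start with [0]
Visit order: [0, 1, 2, 3, 4]


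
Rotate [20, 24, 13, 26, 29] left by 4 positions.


Left rotate by 4: [29, 20, 24, 13, 26]


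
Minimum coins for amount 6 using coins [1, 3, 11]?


dp[0]=0; dp[i]=1+min(dp[i-c] for c in coins)
...dp[1]=1, dp[2]=2, dp[3]=1, dp[4]=2, dp[5]=3, dp[6]=2
Minimum coins for 6 = 2


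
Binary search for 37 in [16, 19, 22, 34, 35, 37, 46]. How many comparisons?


Search for 37:
[0,6] mid=3 arr[3]=34
[4,6] mid=5 arr[5]=37
Total: 2 comparisons


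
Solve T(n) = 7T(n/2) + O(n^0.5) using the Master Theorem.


a=7, b=2, c=0.5. log_2(7)=2.807 > c=0.5. Case 1: O(n^log_b(a)) = O(n^2.807)
Complexity: O(n^2.807)


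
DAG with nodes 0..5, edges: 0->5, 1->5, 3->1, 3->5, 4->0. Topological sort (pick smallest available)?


Kahn's algorithm, process smallest node first
Order: [2, 3, 1, 4, 0, 5]


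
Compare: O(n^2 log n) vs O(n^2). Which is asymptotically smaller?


quadratic grows slower than n^2 log n
O(n^2) is asymptotically smaller; O(n^2 log n) grows faster


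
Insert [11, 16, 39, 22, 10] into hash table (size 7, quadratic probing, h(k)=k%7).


Insertions: 11->slot 4; 16->slot 2; 39->slot 5; 22->slot 1; 10->slot 3
Table: [None, 22, 16, 10, 11, 39, None]


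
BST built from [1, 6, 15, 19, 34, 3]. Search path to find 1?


BST root = 1
Search for 1: compare at each node
Path: [1]


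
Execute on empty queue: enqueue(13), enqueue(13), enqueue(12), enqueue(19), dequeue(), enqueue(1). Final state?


enqueue(13) -> [13]
enqueue(13) -> [13, 13]
enqueue(12) -> [13, 13, 12]
enqueue(19) -> [13, 13, 12, 19]
dequeue() returns 13 -> [13, 12, 19]
enqueue(1) -> [13, 12, 19, 1]
Final queue (front to back): [13, 12, 19, 1]


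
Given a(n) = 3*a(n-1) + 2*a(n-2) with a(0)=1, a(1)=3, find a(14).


Build bottom-up:
...a(12)=3598219, a(13)=12815247, a(14)=3*12815247+2*3598219=45642179


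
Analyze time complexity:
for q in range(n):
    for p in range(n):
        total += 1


Per nesting level: O(n) * O(n) = O(n^2)
Complexity: O(n^2)


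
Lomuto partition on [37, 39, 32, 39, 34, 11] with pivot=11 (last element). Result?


Elements <= 11 go left of pivot.
Result: [11, 39, 32, 39, 34, 37], pivot at index 0


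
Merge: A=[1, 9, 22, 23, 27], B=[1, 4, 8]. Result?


Compare heads, take smaller each step.
Merged: [1, 1, 4, 8, 9, 22, 23, 27]


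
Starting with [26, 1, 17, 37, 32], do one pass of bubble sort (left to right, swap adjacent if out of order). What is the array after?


After one pass: [1, 17, 26, 32, 37]


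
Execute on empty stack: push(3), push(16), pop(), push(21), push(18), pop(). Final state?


push(3) -> [3]
push(16) -> [3, 16]
pop() returns 16 -> [3]
push(21) -> [3, 21]
push(18) -> [3, 21, 18]
pop() returns 18 -> [3, 21]
Final stack (bottom to top): [3, 21]


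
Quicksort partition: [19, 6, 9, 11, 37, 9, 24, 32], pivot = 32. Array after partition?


Elements <= 32 go left of pivot.
Result: [19, 6, 9, 11, 9, 24, 32, 37], pivot at index 6


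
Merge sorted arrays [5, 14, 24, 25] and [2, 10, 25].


Compare heads, take smaller each step.
Merged: [2, 5, 10, 14, 24, 25, 25]


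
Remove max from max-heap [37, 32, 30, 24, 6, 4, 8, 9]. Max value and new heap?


Max = 37
Replace root with last, heapify down
Resulting heap: [32, 24, 30, 9, 6, 4, 8]


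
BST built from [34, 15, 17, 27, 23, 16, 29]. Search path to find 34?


BST root = 34
Search for 34: compare at each node
Path: [34]


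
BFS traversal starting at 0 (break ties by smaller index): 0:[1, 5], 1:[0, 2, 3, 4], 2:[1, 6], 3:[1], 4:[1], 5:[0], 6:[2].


BFS queue: start with [0]
Visit order: [0, 1, 5, 2, 3, 4, 6]


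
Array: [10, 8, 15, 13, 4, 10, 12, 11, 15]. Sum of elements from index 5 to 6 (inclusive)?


Prefix sums: [0, 10, 18, 33, 46, 50, 60, 72, 83, 98]
Sum[5..6] = prefix[7] - prefix[5] = 72 - 50 = 22


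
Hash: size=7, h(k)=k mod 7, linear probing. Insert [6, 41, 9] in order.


Insertions: 6->slot 6; 41->slot 0; 9->slot 2
Table: [41, None, 9, None, None, None, 6]


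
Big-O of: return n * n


Analysis: constant-time operation, no loop
Complexity: O(1)


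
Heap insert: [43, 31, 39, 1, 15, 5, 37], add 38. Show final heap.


Append 38: [43, 31, 39, 1, 15, 5, 37, 38]
Bubble up: swap idx 7(38) with idx 3(1); swap idx 3(38) with idx 1(31)
Result: [43, 38, 39, 31, 15, 5, 37, 1]


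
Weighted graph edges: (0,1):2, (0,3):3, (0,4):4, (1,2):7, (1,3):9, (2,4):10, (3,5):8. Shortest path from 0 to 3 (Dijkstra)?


Dijkstra from 0:
Distances: {0: 0, 1: 2, 2: 9, 3: 3, 4: 4, 5: 11}
Shortest distance to 3 = 3, path = [0, 3]


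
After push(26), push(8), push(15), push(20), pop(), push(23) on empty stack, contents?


push(26) -> [26]
push(8) -> [26, 8]
push(15) -> [26, 8, 15]
push(20) -> [26, 8, 15, 20]
pop() returns 20 -> [26, 8, 15]
push(23) -> [26, 8, 15, 23]
Final stack (bottom to top): [26, 8, 15, 23]


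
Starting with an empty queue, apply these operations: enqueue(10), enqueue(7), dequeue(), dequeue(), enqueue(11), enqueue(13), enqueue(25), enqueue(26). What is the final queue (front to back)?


enqueue(10) -> [10]
enqueue(7) -> [10, 7]
dequeue() returns 10 -> [7]
dequeue() returns 7 -> []
enqueue(11) -> [11]
enqueue(13) -> [11, 13]
enqueue(25) -> [11, 13, 25]
enqueue(26) -> [11, 13, 25, 26]
Final queue (front to back): [11, 13, 25, 26]


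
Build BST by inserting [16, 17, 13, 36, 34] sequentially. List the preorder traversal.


Root = 16; build tree by BST insertion.
Preorder traversal: [16, 13, 17, 36, 34]


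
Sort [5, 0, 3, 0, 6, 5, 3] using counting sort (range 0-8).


Count array: [2, 0, 0, 2, 0, 2, 1, 0, 0]
Reconstruct: [0, 0, 3, 3, 5, 5, 6]


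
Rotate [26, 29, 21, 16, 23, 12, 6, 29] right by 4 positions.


Right rotate by 4: [23, 12, 6, 29, 26, 29, 21, 16]


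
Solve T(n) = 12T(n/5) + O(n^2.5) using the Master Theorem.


a=12, b=5, c=2.5. log_5(12)=1.544 < c=2.5. Case 3: O(n^c) = O(n^2.500)
Complexity: O(n^2.500)


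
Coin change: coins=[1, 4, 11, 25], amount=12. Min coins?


dp[0]=0; dp[i]=1+min(dp[i-c] for c in coins)
...dp[7]=4, dp[8]=2, dp[9]=3, dp[10]=4, dp[11]=1, dp[12]=2
Minimum coins for 12 = 2


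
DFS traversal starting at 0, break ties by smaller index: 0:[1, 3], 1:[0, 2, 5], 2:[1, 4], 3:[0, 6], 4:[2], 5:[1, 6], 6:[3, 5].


DFS stack-based: start with [0]
Visit order: [0, 1, 2, 4, 5, 6, 3]


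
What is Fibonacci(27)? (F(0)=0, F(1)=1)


F(n)=F(n-1)+F(n-2)
...F(25)=75025, F(26)=121393, F(27)=196418


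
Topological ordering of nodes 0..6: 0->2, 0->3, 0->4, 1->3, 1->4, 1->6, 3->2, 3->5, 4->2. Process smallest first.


Kahn's algorithm, process smallest node first
Order: [0, 1, 3, 4, 2, 5, 6]


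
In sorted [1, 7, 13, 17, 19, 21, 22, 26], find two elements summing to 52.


Two pointers: lo=0, hi=7
No pair sums to 52


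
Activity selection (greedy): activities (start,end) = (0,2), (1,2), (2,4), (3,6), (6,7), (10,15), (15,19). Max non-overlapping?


Greedy: pick earliest-ending, then skip overlaps.
Selected (5 activities): [(0, 2), (2, 4), (6, 7), (10, 15), (15, 19)]


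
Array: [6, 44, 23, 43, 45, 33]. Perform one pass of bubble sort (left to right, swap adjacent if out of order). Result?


After one pass: [6, 23, 43, 44, 33, 45]


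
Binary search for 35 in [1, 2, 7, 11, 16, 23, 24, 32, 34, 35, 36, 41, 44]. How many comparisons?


Search for 35:
[0,12] mid=6 arr[6]=24
[7,12] mid=9 arr[9]=35
Total: 2 comparisons


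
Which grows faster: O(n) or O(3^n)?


linear grows slower than exponential (base 3)
O(n) is asymptotically smaller; O(3^n) grows faster


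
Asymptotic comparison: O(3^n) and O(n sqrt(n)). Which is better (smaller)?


n^1.5 grows slower than exponential (base 3)
O(n sqrt(n)) is asymptotically smaller; O(3^n) grows faster


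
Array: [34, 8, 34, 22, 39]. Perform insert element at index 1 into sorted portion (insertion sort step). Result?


After one pass: [8, 34, 34, 22, 39]


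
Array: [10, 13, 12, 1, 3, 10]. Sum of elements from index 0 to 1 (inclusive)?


Prefix sums: [0, 10, 23, 35, 36, 39, 49]
Sum[0..1] = prefix[2] - prefix[0] = 23 - 0 = 23


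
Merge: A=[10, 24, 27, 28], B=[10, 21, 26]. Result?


Compare heads, take smaller each step.
Merged: [10, 10, 21, 24, 26, 27, 28]


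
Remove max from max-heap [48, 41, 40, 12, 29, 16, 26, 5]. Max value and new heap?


Max = 48
Replace root with last, heapify down
Resulting heap: [41, 29, 40, 12, 5, 16, 26]


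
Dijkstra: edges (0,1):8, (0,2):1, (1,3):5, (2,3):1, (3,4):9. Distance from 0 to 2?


Dijkstra from 0:
Distances: {0: 0, 1: 7, 2: 1, 3: 2, 4: 11}
Shortest distance to 2 = 1, path = [0, 2]


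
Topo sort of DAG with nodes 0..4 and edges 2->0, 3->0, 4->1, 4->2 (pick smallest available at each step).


Kahn's algorithm, process smallest node first
Order: [3, 4, 1, 2, 0]


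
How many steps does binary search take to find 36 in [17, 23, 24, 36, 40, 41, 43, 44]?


Search for 36:
[0,7] mid=3 arr[3]=36
Total: 1 comparisons


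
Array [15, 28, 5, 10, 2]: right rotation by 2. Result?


Right rotate by 2: [10, 2, 15, 28, 5]


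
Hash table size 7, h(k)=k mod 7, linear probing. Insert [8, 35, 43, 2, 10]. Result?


Insertions: 8->slot 1; 35->slot 0; 43->slot 2; 2->slot 3; 10->slot 4
Table: [35, 8, 43, 2, 10, None, None]


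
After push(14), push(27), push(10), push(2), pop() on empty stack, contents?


push(14) -> [14]
push(27) -> [14, 27]
push(10) -> [14, 27, 10]
push(2) -> [14, 27, 10, 2]
pop() returns 2 -> [14, 27, 10]
Final stack (bottom to top): [14, 27, 10]


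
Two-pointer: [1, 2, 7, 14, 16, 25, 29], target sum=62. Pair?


Two pointers: lo=0, hi=6
No pair sums to 62


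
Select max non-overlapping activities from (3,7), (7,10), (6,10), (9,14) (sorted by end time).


Greedy: pick earliest-ending, then skip overlaps.
Selected (2 activities): [(3, 7), (7, 10)]


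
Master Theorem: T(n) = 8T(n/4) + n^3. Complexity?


a=8, b=4, c=3. log_4(8)=1.5 < c=3. Case 3: O(n^c) = O(n^3)
Complexity: O(n^3)


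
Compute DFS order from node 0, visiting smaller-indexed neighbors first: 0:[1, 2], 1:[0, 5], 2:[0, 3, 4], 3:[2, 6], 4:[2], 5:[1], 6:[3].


DFS stack-based: start with [0]
Visit order: [0, 1, 5, 2, 3, 6, 4]


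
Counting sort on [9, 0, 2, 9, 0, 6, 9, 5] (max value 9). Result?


Count array: [2, 0, 1, 0, 0, 1, 1, 0, 0, 3]
Reconstruct: [0, 0, 2, 5, 6, 9, 9, 9]


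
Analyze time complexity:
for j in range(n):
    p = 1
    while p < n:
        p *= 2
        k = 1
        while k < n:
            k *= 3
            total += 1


Per nesting level: O(n) * O(log n) * O(log n) = O(n (log n)^2)
Complexity: O(n (log n)^2)


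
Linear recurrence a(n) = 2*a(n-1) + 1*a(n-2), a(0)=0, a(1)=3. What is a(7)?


Build bottom-up:
...a(5)=87, a(6)=210, a(7)=2*210+1*87=507


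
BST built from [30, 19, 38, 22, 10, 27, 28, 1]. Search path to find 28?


BST root = 30
Search for 28: compare at each node
Path: [30, 19, 22, 27, 28]


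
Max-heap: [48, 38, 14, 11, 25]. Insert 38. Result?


Append 38: [48, 38, 14, 11, 25, 38]
Bubble up: swap idx 5(38) with idx 2(14)
Result: [48, 38, 38, 11, 25, 14]


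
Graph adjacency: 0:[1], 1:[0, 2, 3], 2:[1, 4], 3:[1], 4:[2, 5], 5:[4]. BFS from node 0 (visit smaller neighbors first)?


BFS queue: start with [0]
Visit order: [0, 1, 2, 3, 4, 5]


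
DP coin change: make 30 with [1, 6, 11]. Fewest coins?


dp[0]=0; dp[i]=1+min(dp[i-c] for c in coins)
...dp[25]=5, dp[26]=6, dp[27]=7, dp[28]=3, dp[29]=4, dp[30]=5
Minimum coins for 30 = 5


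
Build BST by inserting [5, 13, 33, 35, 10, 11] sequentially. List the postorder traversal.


Root = 5; build tree by BST insertion.
Postorder traversal: [11, 10, 35, 33, 13, 5]


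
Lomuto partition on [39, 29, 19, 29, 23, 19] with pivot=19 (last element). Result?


Elements <= 19 go left of pivot.
Result: [19, 19, 39, 29, 23, 29], pivot at index 1


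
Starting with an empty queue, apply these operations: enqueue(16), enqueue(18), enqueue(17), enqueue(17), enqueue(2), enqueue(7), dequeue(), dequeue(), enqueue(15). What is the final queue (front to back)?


enqueue(16) -> [16]
enqueue(18) -> [16, 18]
enqueue(17) -> [16, 18, 17]
enqueue(17) -> [16, 18, 17, 17]
enqueue(2) -> [16, 18, 17, 17, 2]
enqueue(7) -> [16, 18, 17, 17, 2, 7]
dequeue() returns 16 -> [18, 17, 17, 2, 7]
dequeue() returns 18 -> [17, 17, 2, 7]
enqueue(15) -> [17, 17, 2, 7, 15]
Final queue (front to back): [17, 17, 2, 7, 15]


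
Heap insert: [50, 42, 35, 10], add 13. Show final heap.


Append 13: [50, 42, 35, 10, 13]
Bubble up: no swaps needed
Result: [50, 42, 35, 10, 13]


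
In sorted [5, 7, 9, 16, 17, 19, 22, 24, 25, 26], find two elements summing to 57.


Two pointers: lo=0, hi=9
No pair sums to 57


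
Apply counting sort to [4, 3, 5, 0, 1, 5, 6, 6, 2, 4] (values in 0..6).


Count array: [1, 1, 1, 1, 2, 2, 2]
Reconstruct: [0, 1, 2, 3, 4, 4, 5, 5, 6, 6]


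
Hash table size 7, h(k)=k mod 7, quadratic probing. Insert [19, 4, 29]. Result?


Insertions: 19->slot 5; 4->slot 4; 29->slot 1
Table: [None, 29, None, None, 4, 19, None]


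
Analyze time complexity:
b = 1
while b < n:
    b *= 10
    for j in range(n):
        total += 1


Per nesting level: O(log n) * O(n) = O(n log n)
Complexity: O(n log n)


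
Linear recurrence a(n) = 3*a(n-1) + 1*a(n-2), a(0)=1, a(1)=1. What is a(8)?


Build bottom-up:
...a(6)=469, a(7)=1549, a(8)=3*1549+1*469=5116


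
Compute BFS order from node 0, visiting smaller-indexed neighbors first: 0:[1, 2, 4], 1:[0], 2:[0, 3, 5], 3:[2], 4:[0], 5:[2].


BFS queue: start with [0]
Visit order: [0, 1, 2, 4, 3, 5]


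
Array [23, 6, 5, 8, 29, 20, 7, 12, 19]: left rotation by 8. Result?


Left rotate by 8: [19, 23, 6, 5, 8, 29, 20, 7, 12]


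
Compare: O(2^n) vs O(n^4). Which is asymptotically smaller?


quartic grows slower than exponential
O(n^4) is asymptotically smaller; O(2^n) grows faster


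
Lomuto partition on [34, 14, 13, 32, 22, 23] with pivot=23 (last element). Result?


Elements <= 23 go left of pivot.
Result: [14, 13, 22, 23, 34, 32], pivot at index 3


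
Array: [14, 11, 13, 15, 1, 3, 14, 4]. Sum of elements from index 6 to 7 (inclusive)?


Prefix sums: [0, 14, 25, 38, 53, 54, 57, 71, 75]
Sum[6..7] = prefix[8] - prefix[6] = 75 - 57 = 18


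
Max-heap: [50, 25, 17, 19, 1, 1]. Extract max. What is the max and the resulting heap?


Max = 50
Replace root with last, heapify down
Resulting heap: [25, 19, 17, 1, 1]


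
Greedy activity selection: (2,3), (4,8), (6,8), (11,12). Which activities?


Greedy: pick earliest-ending, then skip overlaps.
Selected (3 activities): [(2, 3), (4, 8), (11, 12)]


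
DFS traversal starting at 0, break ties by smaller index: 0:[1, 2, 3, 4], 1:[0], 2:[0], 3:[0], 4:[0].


DFS stack-based: start with [0]
Visit order: [0, 1, 2, 3, 4]


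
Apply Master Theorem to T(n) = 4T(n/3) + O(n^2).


a=4, b=3, c=2. log_3(4)=1.262 < c=2. Case 3: O(n^c) = O(n^2)
Complexity: O(n^2)


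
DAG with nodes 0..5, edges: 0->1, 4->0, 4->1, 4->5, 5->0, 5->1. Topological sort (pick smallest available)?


Kahn's algorithm, process smallest node first
Order: [2, 3, 4, 5, 0, 1]


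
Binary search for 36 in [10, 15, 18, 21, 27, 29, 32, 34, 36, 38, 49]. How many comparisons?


Search for 36:
[0,10] mid=5 arr[5]=29
[6,10] mid=8 arr[8]=36
Total: 2 comparisons


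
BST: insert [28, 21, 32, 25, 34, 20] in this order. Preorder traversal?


Root = 28; build tree by BST insertion.
Preorder traversal: [28, 21, 20, 25, 32, 34]


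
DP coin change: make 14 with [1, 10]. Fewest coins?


dp[0]=0; dp[i]=1+min(dp[i-c] for c in coins)
...dp[9]=9, dp[10]=1, dp[11]=2, dp[12]=3, dp[13]=4, dp[14]=5
Minimum coins for 14 = 5


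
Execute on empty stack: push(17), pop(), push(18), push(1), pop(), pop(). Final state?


push(17) -> [17]
pop() returns 17 -> []
push(18) -> [18]
push(1) -> [18, 1]
pop() returns 1 -> [18]
pop() returns 18 -> []
Final stack (bottom to top): []


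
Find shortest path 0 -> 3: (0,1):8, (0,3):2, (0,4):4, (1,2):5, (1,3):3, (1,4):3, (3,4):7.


Dijkstra from 0:
Distances: {0: 0, 1: 5, 2: 10, 3: 2, 4: 4}
Shortest distance to 3 = 2, path = [0, 3]


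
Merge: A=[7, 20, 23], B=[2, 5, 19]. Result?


Compare heads, take smaller each step.
Merged: [2, 5, 7, 19, 20, 23]


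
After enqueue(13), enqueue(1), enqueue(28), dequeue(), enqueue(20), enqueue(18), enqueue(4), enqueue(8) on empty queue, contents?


enqueue(13) -> [13]
enqueue(1) -> [13, 1]
enqueue(28) -> [13, 1, 28]
dequeue() returns 13 -> [1, 28]
enqueue(20) -> [1, 28, 20]
enqueue(18) -> [1, 28, 20, 18]
enqueue(4) -> [1, 28, 20, 18, 4]
enqueue(8) -> [1, 28, 20, 18, 4, 8]
Final queue (front to back): [1, 28, 20, 18, 4, 8]


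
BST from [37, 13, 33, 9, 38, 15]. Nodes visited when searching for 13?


BST root = 37
Search for 13: compare at each node
Path: [37, 13]


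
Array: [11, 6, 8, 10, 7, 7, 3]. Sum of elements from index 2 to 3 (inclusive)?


Prefix sums: [0, 11, 17, 25, 35, 42, 49, 52]
Sum[2..3] = prefix[4] - prefix[2] = 35 - 17 = 18


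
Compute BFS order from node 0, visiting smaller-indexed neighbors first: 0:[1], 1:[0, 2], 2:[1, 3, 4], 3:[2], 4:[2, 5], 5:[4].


BFS queue: start with [0]
Visit order: [0, 1, 2, 3, 4, 5]


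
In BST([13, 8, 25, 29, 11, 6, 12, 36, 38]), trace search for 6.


BST root = 13
Search for 6: compare at each node
Path: [13, 8, 6]


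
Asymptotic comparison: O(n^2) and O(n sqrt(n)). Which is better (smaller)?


n^1.5 grows slower than quadratic
O(n sqrt(n)) is asymptotically smaller; O(n^2) grows faster


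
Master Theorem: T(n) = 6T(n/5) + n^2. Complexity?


a=6, b=5, c=2. log_5(6)=1.113 < c=2. Case 3: O(n^c) = O(n^2)
Complexity: O(n^2)


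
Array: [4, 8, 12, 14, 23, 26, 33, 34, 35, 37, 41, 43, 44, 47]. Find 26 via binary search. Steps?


Search for 26:
[0,13] mid=6 arr[6]=33
[0,5] mid=2 arr[2]=12
[3,5] mid=4 arr[4]=23
[5,5] mid=5 arr[5]=26
Total: 4 comparisons


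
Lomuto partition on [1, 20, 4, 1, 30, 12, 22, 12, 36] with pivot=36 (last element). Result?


Elements <= 36 go left of pivot.
Result: [1, 20, 4, 1, 30, 12, 22, 12, 36], pivot at index 8


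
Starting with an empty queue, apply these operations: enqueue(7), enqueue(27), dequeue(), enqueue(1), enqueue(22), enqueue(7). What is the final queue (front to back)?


enqueue(7) -> [7]
enqueue(27) -> [7, 27]
dequeue() returns 7 -> [27]
enqueue(1) -> [27, 1]
enqueue(22) -> [27, 1, 22]
enqueue(7) -> [27, 1, 22, 7]
Final queue (front to back): [27, 1, 22, 7]


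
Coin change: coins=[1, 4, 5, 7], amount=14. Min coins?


dp[0]=0; dp[i]=1+min(dp[i-c] for c in coins)
...dp[9]=2, dp[10]=2, dp[11]=2, dp[12]=2, dp[13]=3, dp[14]=2
Minimum coins for 14 = 2


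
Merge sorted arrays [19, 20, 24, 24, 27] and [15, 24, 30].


Compare heads, take smaller each step.
Merged: [15, 19, 20, 24, 24, 24, 27, 30]


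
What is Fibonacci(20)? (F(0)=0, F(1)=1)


F(n)=F(n-1)+F(n-2)
...F(18)=2584, F(19)=4181, F(20)=6765


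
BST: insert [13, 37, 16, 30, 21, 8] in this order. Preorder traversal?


Root = 13; build tree by BST insertion.
Preorder traversal: [13, 8, 37, 16, 30, 21]


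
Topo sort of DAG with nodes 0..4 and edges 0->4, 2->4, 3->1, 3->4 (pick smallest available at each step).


Kahn's algorithm, process smallest node first
Order: [0, 2, 3, 1, 4]


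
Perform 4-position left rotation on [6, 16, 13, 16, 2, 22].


Left rotate by 4: [2, 22, 6, 16, 13, 16]
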